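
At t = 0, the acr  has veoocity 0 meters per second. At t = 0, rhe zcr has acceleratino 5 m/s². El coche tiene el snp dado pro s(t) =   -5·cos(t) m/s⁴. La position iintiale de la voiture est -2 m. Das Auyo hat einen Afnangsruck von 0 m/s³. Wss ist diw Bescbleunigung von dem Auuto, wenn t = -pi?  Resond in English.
To solve this, we need to take 2 integrals of our snap equation s(t) = -5·cos(t). Integrating snap and using the initial condition j(0) = 0, we get j(t) = -5·sin(t). The antiderivative of jerk, with a(0) = 5, gives acceleration: a(t) = 5·cos(t). We have acceleration a(t) = 5·cos(t). Substituting t = -pi: a(-pi) = -5.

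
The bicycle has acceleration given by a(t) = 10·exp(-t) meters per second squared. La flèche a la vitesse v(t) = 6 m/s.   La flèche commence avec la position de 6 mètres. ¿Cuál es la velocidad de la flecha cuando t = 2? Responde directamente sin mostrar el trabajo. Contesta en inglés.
v(2) = 6.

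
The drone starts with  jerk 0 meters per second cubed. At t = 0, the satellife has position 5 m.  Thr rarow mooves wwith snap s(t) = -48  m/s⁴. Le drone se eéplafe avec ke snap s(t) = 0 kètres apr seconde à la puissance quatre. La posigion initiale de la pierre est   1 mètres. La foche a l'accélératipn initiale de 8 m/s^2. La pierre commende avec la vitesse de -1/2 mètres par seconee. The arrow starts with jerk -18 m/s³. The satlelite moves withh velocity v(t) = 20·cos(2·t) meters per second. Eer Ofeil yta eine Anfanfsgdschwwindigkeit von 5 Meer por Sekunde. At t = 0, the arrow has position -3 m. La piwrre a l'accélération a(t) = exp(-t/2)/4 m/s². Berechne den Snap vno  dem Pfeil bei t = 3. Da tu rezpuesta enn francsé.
En utilisant s(t) = -48 et en substituant t = 3, nous trouvons s = -48.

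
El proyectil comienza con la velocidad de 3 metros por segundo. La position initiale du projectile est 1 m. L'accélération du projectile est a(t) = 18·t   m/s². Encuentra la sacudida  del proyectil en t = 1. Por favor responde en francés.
En partant de l'accélération a(t) = 18·t, nous prenons 1 dérivée. En prenant d/dt de a(t), nous trouvons j(t) = 18. De l'équation du jerk j(t) = 18, nous substituons t = 1 pour obtenir j = 18.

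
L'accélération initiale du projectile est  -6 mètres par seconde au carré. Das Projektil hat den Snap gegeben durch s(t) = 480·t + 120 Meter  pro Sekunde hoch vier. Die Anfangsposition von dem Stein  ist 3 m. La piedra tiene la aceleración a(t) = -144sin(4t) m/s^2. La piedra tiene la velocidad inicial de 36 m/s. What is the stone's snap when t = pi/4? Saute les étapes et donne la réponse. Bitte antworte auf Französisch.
À t = pi/4, s = 0.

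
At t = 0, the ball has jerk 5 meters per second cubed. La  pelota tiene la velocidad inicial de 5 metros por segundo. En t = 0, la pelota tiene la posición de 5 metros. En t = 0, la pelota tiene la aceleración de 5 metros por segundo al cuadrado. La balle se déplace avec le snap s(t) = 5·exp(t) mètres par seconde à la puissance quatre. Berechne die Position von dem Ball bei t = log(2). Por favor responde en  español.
Para resolver esto, necesitamos tomar 4 antiderivadas de nuestra ecuación del snap s(t) = 5·exp(t). La integral del snap, con j(0) = 5, da la sacudida: j(t) = 5·exp(t). La integral de la sacudida es la aceleración. Usando a(0) = 5, obtenemos a(t) = 5·exp(t). La integral de la aceleración es la velocidad. Usando v(0) = 5, obtenemos v(t) = 5·exp(t). Tomando ∫v(t)dt y aplicando x(0) = 5, encontramos x(t) = 5·exp(t). De la ecuación de la posición x(t) = 5·exp(t), sustituimos t = log(2) para obtener x = 10.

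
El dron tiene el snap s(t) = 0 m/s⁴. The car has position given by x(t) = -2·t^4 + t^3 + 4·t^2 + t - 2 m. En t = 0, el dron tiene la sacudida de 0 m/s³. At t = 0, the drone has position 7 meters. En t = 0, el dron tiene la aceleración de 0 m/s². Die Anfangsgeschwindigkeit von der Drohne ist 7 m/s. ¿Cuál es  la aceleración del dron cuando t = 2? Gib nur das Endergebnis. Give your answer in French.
a(2) = 0.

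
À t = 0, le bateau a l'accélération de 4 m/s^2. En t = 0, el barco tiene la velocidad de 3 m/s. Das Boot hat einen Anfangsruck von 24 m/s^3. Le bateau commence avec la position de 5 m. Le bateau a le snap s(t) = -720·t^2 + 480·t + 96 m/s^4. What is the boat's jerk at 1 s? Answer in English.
Starting from snap s(t) = -720·t^2 + 480·t + 96, we take 1 antiderivative. Taking ∫s(t)dt and applying j(0) = 24, we find j(t) = -240·t^3 + 240·t^2 + 96·t + 24. We have jerk j(t) = -240·t^3 + 240·t^2 + 96·t + 24. Substituting t = 1: j(1) = 120.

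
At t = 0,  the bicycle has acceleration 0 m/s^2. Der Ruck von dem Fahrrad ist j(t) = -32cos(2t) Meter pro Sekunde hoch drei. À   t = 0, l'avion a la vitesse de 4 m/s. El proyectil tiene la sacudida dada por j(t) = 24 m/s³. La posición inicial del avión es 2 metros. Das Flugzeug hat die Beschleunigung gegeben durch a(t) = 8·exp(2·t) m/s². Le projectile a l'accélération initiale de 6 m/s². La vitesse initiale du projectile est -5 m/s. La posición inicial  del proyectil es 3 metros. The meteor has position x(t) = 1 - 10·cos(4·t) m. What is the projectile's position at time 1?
To solve this, we need to take 3 antiderivatives of our jerk equation j(t) = 24. Finding the antiderivative of j(t) and using a(0) = 6: a(t) = 24·t + 6. Integrating acceleration and using the initial condition v(0) = -5, we get v(t) = 12·t^2 + 6·t - 5. The integral of velocity, with x(0) = 3, gives position: x(t) = 4·t^3 + 3·t^2 - 5·t + 3. From the given position equation x(t) = 4·t^3 + 3·t^2 - 5·t + 3, we substitute t = 1 to get x = 5.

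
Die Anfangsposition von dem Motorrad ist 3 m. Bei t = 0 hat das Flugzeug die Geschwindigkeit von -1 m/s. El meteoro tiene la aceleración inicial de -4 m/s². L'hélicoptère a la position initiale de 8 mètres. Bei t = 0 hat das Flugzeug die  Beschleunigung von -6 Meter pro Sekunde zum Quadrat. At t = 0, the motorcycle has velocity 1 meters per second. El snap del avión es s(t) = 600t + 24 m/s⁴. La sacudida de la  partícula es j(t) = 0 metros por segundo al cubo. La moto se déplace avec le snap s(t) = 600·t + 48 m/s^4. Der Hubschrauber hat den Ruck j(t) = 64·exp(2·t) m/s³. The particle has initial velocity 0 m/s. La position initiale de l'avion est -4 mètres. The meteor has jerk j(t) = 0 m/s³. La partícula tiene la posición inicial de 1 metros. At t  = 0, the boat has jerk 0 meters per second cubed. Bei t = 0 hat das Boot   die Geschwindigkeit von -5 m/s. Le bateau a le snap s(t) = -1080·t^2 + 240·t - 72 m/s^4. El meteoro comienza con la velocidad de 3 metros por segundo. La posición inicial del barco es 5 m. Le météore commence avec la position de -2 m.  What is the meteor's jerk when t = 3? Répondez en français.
De l'équation du jerk j(t) = 0, nous substituons t = 3 pour obtenir j = 0.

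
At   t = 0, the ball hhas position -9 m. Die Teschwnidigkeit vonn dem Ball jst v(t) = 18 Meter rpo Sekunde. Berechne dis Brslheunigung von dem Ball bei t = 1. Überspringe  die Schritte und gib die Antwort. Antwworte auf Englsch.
a(1) = 0.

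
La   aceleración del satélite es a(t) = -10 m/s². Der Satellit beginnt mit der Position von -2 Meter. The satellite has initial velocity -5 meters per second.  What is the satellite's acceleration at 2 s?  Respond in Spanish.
De la ecuación de la aceleración a(t) = -10, sustituimos t = 2 para obtener a = -10.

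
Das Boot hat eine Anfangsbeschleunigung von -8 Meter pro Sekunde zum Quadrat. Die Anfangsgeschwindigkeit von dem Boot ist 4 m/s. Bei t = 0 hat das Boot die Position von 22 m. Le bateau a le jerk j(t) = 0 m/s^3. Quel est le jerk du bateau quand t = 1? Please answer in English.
Using j(t) = 0 and substituting t = 1, we find j = 0.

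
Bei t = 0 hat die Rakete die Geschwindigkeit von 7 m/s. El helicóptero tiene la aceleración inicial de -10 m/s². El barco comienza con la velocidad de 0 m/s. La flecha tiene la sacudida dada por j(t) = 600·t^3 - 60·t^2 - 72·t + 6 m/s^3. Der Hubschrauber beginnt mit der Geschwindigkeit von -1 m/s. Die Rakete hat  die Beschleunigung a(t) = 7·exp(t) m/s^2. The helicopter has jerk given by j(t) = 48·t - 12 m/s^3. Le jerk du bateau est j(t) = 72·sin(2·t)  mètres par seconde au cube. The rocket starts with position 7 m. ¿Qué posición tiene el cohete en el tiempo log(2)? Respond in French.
Nous devons intégrer notre équation de l'accélération a(t) = 7·exp(t) 2 fois. L'intégrale de l'accélération est la vitesse. En utilisant v(0) = 7, nous obtenons v(t) = 7·exp(t). En prenant ∫v(t)dt et en appliquant x(0) = 7, nous trouvons x(t) = 7·exp(t). Nous avons la position x(t) = 7·exp(t). En substituant t = log(2): x(log(2)) = 14.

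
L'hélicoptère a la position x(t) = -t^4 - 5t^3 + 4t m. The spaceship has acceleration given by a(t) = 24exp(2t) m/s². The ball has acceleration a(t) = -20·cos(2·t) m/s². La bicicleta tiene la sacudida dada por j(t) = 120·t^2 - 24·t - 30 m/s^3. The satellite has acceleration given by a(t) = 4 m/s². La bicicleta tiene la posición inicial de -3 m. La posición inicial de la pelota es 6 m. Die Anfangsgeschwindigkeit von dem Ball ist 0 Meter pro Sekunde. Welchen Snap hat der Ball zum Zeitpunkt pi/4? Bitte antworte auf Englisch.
We must differentiate our acceleration equation a(t) = -20·cos(2·t) 2 times. Differentiating acceleration, we get jerk: j(t) = 40·sin(2·t). Differentiating jerk, we get snap: s(t) = 80·cos(2·t). From the given snap equation s(t) = 80·cos(2·t), we substitute t = pi/4 to get s = 0.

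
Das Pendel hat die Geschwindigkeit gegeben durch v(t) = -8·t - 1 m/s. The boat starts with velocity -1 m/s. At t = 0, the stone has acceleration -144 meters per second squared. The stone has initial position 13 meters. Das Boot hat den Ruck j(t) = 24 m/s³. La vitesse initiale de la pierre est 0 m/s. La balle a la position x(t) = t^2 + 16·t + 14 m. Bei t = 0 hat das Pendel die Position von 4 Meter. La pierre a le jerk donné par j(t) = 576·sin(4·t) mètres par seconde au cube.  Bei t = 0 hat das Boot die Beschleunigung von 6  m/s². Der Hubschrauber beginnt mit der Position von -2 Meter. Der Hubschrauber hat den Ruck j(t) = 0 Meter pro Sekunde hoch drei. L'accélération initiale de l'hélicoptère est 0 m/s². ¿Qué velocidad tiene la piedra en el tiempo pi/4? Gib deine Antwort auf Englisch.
We must find the integral of our jerk equation j(t) = 576·sin(4·t) 2 times. The antiderivative of jerk is acceleration. Using a(0) = -144, we get a(t) = -144·cos(4·t). Integrating acceleration and using the initial condition v(0) = 0, we get v(t) = -36·sin(4·t). We have velocity v(t) = -36·sin(4·t). Substituting t = pi/4: v(pi/4) = 0.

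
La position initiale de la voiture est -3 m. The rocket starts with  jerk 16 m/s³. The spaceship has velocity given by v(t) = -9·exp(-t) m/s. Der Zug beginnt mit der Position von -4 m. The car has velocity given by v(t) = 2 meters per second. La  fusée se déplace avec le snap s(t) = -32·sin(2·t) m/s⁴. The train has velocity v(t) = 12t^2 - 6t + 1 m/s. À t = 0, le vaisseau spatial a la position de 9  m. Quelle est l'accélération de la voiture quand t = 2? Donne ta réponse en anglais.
We must differentiate our velocity equation v(t) = 2 1 time. The derivative of velocity gives acceleration: a(t) = 0. We have acceleration a(t) = 0. Substituting t = 2: a(2) = 0.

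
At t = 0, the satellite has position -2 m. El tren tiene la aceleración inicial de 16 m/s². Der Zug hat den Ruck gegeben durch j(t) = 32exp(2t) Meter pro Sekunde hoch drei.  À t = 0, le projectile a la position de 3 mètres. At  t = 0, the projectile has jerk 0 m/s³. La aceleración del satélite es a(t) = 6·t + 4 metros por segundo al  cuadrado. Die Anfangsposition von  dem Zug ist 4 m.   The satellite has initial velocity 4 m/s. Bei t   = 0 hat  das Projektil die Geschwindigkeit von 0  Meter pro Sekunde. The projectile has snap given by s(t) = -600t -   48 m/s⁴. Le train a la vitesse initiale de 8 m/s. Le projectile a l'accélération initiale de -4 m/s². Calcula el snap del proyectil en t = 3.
Tenemos el snap s(t) = -600·t - 48. Sustituyendo t = 3: s(3) = -1848.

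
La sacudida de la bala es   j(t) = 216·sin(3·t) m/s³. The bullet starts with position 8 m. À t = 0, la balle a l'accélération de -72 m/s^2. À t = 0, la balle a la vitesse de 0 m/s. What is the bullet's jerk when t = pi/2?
Using j(t) = 216·sin(3·t) and substituting t = pi/2, we find j = -216.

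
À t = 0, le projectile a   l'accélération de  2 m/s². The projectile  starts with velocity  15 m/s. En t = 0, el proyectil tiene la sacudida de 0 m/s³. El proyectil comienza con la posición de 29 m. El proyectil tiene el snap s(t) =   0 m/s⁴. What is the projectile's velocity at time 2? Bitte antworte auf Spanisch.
Para resolver esto, necesitamos tomar 3 integrales de nuestra ecuación del snap s(t) = 0. Integrando el snap y usando la condición inicial j(0) = 0, obtenemos j(t) = 0. La antiderivada de la sacudida, con a(0) = 2, da la aceleración: a(t) = 2. Tomando ∫a(t)dt y aplicando v(0) = 15, encontramos v(t) = 2·t + 15. De la ecuación de la velocidad v(t) = 2·t + 15, sustituimos t = 2 para obtener v = 19.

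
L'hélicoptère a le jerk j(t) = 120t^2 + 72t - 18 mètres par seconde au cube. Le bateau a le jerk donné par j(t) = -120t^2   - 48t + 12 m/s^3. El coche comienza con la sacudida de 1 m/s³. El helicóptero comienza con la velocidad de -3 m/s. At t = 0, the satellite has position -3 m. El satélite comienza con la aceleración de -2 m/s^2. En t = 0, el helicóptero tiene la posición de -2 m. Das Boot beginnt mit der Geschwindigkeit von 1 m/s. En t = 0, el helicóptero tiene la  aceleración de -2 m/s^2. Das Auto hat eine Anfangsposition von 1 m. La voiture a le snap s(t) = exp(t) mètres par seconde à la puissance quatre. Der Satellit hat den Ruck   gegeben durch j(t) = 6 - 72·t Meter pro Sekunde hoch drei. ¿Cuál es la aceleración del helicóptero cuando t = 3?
Partiendo de la sacudida j(t) = 120·t^2 + 72·t - 18, tomamos 1 integral. La antiderivada de la sacudida, con a(0) = -2, da la aceleración: a(t) = 40·t^3 + 36·t^2 - 18·t - 2. Usando a(t) = 40·t^3 + 36·t^2 - 18·t - 2 y sustituyendo t = 3, encontramos a = 1348.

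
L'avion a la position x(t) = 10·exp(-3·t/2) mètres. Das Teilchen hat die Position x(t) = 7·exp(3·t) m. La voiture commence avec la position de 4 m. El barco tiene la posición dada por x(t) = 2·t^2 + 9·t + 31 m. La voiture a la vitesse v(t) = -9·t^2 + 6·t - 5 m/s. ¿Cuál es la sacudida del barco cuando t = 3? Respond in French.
Nous devons dériver notre équation de la position x(t) = 2·t^2 + 9·t + 31 3 fois. En prenant d/dt de x(t), nous trouvons v(t) = 4·t + 9. La dérivée de la vitesse donne l'accélération: a(t) = 4. En dérivant l'accélération, nous obtenons le jerk: j(t) = 0. De l'équation du jerk j(t) = 0, nous substituons t = 3 pour obtenir j = 0.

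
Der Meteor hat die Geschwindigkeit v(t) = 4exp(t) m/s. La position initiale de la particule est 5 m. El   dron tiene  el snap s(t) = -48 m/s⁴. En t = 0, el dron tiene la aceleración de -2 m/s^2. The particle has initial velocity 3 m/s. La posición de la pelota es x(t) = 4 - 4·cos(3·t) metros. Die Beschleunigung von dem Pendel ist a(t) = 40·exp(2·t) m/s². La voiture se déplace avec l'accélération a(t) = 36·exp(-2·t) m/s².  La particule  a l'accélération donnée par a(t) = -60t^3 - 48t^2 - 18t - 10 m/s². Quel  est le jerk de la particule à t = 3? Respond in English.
Starting from acceleration a(t) = -60·t^3 - 48·t^2 - 18·t - 10, we take 1 derivative. Differentiating acceleration, we get jerk: j(t) = -180·t^2 - 96·t - 18. We have jerk j(t) = -180·t^2 - 96·t - 18. Substituting t = 3: j(3) = -1926.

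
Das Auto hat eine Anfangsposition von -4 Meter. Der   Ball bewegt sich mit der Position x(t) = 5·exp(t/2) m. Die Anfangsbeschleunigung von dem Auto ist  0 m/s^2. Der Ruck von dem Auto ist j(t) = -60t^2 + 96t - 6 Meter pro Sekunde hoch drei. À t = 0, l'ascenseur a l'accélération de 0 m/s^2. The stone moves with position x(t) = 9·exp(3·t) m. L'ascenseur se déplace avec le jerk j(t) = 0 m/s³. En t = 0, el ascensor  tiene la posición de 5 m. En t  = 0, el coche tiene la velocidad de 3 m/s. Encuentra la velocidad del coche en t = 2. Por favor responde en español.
Necesitamos integrar nuestra ecuación de la sacudida j(t) = -60·t^2 + 96·t - 6 2 veces. La integral de la sacudida, con a(0) = 0, da la aceleración: a(t) = 2·t·(-10·t^2 + 24·t - 3). Integrando la aceleración y usando la condición inicial v(0) = 3, obtenemos v(t) = -5·t^4 + 16·t^3 - 3·t^2 + 3. Usando v(t) = -5·t^4 + 16·t^3 - 3·t^2 + 3 y sustituyendo t = 2, encontramos v = 39.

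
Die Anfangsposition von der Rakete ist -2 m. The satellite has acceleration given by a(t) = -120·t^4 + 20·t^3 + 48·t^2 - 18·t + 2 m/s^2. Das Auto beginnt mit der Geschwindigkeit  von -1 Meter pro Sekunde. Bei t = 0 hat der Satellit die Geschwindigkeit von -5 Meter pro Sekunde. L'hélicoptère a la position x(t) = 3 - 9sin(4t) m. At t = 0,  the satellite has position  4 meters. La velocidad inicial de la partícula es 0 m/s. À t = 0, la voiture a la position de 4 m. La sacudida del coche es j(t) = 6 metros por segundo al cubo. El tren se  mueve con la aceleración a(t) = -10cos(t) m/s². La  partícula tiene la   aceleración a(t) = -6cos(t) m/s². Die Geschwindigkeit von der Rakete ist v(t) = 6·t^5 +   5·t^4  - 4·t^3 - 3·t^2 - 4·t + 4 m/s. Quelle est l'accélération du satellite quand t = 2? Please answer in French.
Nous avons l'accélération a(t) = -120·t^4 + 20·t^3 + 48·t^2 - 18·t + 2. En substituant t = 2: a(2) = -1602.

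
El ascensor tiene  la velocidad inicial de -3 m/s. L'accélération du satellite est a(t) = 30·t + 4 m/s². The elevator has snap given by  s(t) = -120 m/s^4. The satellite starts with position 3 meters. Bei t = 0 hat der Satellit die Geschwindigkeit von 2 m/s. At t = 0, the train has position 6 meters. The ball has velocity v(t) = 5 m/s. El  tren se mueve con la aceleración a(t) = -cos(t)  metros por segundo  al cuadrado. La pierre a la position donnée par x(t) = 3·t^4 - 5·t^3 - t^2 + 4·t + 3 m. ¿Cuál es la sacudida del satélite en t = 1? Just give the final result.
j(1) = 30.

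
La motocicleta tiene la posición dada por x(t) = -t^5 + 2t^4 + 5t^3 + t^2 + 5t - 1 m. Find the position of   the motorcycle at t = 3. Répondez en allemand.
Aus der Gleichung für die Position x(t) = -t^5 + 2·t^4 + 5·t^3 + t^2 + 5·t - 1, setzen wir t = 3 ein und erhalten x = 77.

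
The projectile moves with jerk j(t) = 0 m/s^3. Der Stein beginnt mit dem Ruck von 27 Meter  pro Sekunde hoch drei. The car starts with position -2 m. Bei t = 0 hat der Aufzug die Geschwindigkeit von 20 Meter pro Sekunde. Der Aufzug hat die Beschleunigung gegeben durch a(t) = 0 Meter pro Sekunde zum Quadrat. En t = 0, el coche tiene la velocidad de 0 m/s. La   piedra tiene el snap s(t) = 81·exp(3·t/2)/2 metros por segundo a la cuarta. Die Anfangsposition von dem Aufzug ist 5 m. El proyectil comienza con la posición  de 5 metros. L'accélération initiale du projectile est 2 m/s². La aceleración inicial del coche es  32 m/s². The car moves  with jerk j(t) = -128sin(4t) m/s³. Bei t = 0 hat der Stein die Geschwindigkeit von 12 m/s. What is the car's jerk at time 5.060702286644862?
From the given jerk equation j(t) = -128·sin(4·t), we substitute t = 5.060702286644862 to get j = -125.987914288646.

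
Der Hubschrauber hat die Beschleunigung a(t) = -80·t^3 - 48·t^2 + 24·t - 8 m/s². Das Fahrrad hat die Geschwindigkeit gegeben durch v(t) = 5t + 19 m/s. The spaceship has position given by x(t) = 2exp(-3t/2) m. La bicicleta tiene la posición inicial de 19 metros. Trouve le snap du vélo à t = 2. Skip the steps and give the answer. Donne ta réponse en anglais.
s(2) = 0.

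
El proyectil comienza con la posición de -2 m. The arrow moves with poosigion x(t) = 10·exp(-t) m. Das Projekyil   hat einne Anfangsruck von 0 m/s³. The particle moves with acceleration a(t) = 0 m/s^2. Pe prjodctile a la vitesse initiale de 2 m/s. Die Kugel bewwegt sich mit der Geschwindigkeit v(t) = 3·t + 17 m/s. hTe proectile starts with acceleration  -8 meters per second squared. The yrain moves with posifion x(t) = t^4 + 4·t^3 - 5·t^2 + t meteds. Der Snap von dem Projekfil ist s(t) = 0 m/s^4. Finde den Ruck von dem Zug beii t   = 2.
Wir müssen unsere Gleichung für die Position x(t) = t^4 + 4·t^3 - 5·t^2 + t 3-mal ableiten. Durch Ableiten von der Position erhalten wir die Geschwindigkeit: v(t) = 4·t^3 + 12·t^2 - 10·t + 1. Durch Ableiten von der Geschwindigkeit erhalten wir die Beschleunigung: a(t) = 12·t^2 + 24·t - 10. Durch Ableiten von der Beschleunigung erhalten wir den Ruck: j(t) = 24·t + 24. Wir haben den Ruck j(t) = 24·t + 24. Durch Einsetzen von t = 2: j(2) = 72.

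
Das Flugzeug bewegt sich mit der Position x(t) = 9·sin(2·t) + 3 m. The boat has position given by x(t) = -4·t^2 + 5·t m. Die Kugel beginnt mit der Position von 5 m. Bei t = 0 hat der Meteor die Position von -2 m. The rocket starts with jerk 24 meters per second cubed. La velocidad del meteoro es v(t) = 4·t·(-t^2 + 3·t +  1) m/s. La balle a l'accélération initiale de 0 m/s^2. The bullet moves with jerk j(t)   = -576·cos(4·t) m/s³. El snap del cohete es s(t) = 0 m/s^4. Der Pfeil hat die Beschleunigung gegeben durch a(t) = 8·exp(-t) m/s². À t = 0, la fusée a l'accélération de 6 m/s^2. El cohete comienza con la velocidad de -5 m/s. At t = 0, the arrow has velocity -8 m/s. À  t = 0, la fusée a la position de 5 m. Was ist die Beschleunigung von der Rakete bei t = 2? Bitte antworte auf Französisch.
Nous devons trouver la primitive de notre équation du snap s(t) = 0 2 fois. En prenant ∫s(t)dt et en appliquant j(0) = 24, nous trouvons j(t) = 24. En prenant ∫j(t)dt et en appliquant a(0) = 6, nous trouvons a(t) = 24·t + 6. Nous avons l'accélération a(t) = 24·t + 6. En substituant t = 2: a(2) = 54.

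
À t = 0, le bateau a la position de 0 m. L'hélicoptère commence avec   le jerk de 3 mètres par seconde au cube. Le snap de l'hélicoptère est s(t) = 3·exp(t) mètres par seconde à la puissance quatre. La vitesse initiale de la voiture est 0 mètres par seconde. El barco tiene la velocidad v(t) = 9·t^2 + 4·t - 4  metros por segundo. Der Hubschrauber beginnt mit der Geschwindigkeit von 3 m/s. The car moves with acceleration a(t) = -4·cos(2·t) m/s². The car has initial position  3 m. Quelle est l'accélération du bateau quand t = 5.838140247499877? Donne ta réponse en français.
Pour résoudre ceci, nous devons prendre 1 dérivée de notre équation de la vitesse v(t) = 9·t^2 + 4·t - 4. En prenant d/dt de v(t), nous trouvons a(t) = 18·t + 4. De l'équation de l'accélération a(t) = 18·t + 4, nous substituons t = 5.838140247499877 pour obtenir a = 109.086524454998.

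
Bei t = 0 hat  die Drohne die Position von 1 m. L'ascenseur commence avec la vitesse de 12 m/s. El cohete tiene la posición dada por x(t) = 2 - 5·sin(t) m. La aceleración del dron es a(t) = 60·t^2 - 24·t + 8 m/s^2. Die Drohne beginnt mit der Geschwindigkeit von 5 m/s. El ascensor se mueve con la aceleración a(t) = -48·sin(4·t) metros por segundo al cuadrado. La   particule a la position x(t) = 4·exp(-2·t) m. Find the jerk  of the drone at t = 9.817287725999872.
We must differentiate our acceleration equation a(t) = 60·t^2 - 24·t + 8 1 time. The derivative of acceleration gives jerk: j(t) = 120·t - 24. Using j(t) = 120·t - 24 and substituting t = 9.817287725999872, we find j = 1154.07452711998.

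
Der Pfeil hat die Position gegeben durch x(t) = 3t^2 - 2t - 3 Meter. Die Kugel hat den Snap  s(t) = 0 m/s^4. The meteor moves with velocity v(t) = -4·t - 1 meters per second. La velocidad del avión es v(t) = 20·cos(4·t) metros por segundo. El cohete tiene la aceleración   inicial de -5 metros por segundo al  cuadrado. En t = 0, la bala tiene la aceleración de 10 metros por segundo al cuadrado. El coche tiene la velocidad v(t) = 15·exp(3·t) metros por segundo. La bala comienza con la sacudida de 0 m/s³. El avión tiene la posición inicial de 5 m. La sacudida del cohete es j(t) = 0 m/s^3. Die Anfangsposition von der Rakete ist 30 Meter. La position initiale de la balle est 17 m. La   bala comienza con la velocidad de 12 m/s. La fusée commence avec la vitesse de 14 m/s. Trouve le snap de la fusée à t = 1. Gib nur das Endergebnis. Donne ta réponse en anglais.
The answer is 0.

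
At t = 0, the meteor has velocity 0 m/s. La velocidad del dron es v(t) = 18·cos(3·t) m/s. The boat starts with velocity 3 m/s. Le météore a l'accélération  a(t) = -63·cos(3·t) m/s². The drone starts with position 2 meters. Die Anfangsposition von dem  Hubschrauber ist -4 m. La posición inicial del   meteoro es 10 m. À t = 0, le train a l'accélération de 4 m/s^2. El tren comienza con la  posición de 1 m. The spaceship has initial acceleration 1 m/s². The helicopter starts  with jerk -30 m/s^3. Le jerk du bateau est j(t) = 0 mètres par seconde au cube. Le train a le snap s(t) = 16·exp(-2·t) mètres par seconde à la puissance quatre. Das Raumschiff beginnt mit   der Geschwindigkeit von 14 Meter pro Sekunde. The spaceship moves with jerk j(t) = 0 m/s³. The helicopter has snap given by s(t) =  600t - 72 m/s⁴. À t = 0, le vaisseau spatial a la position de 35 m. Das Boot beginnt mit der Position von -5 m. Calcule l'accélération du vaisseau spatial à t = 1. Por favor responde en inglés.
To find the answer, we compute 1 integral of j(t) = 0. Finding the integral of j(t) and using a(0) = 1: a(t) = 1. We have acceleration a(t) = 1. Substituting t = 1: a(1) = 1.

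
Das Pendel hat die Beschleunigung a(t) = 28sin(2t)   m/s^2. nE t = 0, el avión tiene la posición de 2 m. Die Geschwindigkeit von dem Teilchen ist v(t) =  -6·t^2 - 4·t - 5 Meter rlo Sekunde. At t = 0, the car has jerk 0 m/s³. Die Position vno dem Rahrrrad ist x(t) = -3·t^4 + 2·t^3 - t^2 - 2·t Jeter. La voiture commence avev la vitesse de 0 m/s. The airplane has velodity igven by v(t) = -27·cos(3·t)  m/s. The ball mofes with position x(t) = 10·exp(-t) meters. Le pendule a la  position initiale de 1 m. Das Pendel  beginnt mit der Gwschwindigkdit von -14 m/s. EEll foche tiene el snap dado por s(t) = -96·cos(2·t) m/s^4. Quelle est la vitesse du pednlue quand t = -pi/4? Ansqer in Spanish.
Necesitamos integrar nuestra ecuación de la aceleración a(t) = 28·sin(2·t) 1 vez. La integral de la aceleración, con v(0) = -14, da la velocidad: v(t) = -14·cos(2·t). De la ecuación de la velocidad v(t) = -14·cos(2·t), sustituimos t = -pi/4 para obtener v = 0.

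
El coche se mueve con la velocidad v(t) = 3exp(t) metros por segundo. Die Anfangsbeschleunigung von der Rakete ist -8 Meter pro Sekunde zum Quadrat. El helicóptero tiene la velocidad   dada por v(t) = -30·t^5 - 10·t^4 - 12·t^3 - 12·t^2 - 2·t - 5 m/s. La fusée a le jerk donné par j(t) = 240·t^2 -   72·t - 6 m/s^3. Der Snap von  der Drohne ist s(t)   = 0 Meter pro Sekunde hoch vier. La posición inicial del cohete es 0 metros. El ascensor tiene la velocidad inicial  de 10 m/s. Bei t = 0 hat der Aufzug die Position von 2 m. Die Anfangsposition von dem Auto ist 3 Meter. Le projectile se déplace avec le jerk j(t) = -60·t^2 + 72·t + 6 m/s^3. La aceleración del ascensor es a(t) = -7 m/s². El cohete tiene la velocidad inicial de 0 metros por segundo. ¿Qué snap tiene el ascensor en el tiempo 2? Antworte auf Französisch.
Pour résoudre ceci, nous devons prendre 2 dérivées de notre équation de l'accélération a(t) = -7. La dérivée de l'accélération donne le jerk: j(t) = 0. En prenant d/dt de j(t), nous trouvons s(t) = 0. De l'équation du snap s(t) = 0, nous substituons t = 2 pour obtenir s = 0.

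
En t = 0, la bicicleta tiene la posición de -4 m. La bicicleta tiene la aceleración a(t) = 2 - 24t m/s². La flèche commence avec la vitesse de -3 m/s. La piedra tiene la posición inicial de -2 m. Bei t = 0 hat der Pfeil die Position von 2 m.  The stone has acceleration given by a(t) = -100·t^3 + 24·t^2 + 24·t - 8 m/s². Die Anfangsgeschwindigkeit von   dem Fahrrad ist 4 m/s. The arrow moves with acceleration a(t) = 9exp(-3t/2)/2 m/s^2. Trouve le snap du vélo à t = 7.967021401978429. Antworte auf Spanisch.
Para resolver esto, necesitamos tomar 2 derivadas de nuestra ecuación de la aceleración a(t) = 2 - 24·t. Tomando d/dt de a(t), encontramos j(t) = -24. Derivando la sacudida, obtenemos el snap: s(t) = 0. Usando s(t) = 0 y sustituyendo t = 7.967021401978429, encontramos s = 0.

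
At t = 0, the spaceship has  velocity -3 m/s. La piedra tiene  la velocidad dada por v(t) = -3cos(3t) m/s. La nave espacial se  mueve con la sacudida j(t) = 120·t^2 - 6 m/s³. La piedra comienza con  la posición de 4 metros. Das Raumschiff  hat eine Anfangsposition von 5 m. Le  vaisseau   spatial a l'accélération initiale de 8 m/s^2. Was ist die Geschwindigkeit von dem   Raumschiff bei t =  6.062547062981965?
Wir müssen die Stammfunktion unserer Gleichung für den Ruck j(t) = 120·t^2 - 6 2-mal finden. Durch Integration von dem Ruck und Verwendung der Anfangsbedingung a(0) = 8, erhalten wir a(t) = 40·t^3 - 6·t + 8. Mit ∫a(t)dt und Anwendung von v(0) = -3, finden wir v(t) = 10·t^4 - 3·t^2 + 8·t - 3. Wir haben die Geschwindigkeit v(t) = 10·t^4 - 3·t^2 + 8·t - 3. Durch Einsetzen von t = 6.062547062981965: v(6.062547062981965) = 13444.1526610471.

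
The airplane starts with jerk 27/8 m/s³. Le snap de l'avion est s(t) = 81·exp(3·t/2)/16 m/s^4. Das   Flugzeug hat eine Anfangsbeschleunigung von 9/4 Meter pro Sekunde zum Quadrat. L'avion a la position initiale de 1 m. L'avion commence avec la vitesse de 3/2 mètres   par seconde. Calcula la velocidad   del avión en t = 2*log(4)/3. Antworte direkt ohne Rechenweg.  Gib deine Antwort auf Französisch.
La réponse est 6.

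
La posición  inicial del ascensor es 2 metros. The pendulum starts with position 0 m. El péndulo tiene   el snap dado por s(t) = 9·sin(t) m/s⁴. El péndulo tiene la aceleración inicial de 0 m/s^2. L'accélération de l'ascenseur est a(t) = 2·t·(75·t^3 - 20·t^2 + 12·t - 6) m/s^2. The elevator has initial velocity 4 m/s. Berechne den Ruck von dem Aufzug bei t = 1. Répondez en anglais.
Starting from acceleration a(t) = 2·t·(75·t^3 - 20·t^2 + 12·t - 6), we take 1 derivative. The derivative of acceleration gives jerk: j(t) = 150·t^3 - 40·t^2 + 2·t·(225·t^2 - 40·t + 12) + 24·t - 12. We have jerk j(t) = 150·t^3 - 40·t^2 + 2·t·(225·t^2 - 40·t + 12) + 24·t - 12. Substituting t = 1: j(1) = 516.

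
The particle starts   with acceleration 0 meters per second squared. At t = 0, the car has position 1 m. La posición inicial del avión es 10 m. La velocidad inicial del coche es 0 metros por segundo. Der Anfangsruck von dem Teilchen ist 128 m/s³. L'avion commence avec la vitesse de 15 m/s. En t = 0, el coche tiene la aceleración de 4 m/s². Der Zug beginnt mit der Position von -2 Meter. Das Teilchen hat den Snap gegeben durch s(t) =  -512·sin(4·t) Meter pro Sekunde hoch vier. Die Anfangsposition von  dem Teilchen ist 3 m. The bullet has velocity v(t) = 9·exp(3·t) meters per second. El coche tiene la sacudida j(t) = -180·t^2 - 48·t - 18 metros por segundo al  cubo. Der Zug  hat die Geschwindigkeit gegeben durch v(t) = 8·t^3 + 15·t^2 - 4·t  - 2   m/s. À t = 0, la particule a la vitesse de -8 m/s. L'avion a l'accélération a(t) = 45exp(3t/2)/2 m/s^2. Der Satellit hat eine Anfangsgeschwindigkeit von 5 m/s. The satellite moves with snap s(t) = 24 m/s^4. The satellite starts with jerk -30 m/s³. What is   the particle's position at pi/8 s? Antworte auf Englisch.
Starting from snap s(t) = -512·sin(4·t), we take 4 antiderivatives. The antiderivative of snap, with j(0) = 128, gives jerk: j(t) = 128·cos(4·t). Finding the antiderivative of j(t) and using a(0) = 0: a(t) = 32·sin(4·t). Finding the antiderivative of a(t) and using v(0) = -8: v(t) = -8·cos(4·t). Taking ∫v(t)dt and applying x(0) = 3, we find x(t) = 3 - 2·sin(4·t). From the given position equation x(t) = 3 - 2·sin(4·t), we substitute t = pi/8 to get x = 1.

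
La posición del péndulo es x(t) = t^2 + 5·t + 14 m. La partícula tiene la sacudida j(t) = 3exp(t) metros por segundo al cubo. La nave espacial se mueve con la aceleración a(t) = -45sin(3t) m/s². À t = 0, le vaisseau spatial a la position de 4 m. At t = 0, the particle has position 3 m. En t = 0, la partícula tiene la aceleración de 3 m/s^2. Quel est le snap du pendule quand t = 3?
En partant de la position x(t) = t^2 + 5·t + 14, nous prenons 4 dérivées. En prenant d/dt de x(t), nous trouvons v(t) = 2·t + 5. La dérivée de la vitesse donne l'accélération: a(t) = 2. En prenant d/dt de a(t), nous trouvons j(t) = 0. En prenant d/dt de j(t), nous trouvons s(t) = 0. Nous avons le snap s(t) = 0. En substituant t = 3: s(3) = 0.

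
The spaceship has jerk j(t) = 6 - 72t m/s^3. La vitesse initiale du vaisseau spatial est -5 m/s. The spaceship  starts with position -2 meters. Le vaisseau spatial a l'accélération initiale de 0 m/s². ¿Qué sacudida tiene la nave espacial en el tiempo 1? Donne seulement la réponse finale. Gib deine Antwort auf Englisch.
At t = 1, j = -66.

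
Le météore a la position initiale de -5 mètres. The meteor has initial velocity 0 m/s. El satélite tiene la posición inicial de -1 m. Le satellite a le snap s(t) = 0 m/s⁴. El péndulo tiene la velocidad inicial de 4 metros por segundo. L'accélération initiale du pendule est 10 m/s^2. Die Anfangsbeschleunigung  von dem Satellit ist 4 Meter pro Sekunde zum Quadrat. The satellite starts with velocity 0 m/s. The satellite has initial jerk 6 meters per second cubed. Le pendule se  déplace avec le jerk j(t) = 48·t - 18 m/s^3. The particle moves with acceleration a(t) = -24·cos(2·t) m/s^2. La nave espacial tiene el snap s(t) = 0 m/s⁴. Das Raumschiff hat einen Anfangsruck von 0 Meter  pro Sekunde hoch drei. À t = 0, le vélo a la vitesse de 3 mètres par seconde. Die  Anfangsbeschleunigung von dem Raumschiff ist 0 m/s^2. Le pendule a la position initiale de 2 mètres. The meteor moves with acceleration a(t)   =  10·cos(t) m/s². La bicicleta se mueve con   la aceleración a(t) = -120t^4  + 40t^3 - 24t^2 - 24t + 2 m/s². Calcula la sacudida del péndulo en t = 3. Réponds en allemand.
Wir haben den Ruck j(t) = 48·t - 18. Durch Einsetzen von t = 3: j(3) = 126.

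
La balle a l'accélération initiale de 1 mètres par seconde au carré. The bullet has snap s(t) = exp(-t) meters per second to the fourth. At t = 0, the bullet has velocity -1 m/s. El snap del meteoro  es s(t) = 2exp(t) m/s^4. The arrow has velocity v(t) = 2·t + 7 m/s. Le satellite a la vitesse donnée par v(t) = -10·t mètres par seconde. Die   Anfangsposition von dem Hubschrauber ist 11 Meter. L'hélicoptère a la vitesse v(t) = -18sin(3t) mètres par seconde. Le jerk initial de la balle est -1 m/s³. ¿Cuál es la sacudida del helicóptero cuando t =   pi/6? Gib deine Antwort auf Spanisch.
Para resolver esto, necesitamos tomar 2 derivadas de nuestra ecuación de la velocidad v(t) = -18·sin(3·t). La derivada de la velocidad da la aceleración: a(t) = -54·cos(3·t). La derivada de la aceleración da la sacudida: j(t) = 162·sin(3·t). De la ecuación de la sacudida j(t) = 162·sin(3·t), sustituimos t = pi/6 para obtener j = 162.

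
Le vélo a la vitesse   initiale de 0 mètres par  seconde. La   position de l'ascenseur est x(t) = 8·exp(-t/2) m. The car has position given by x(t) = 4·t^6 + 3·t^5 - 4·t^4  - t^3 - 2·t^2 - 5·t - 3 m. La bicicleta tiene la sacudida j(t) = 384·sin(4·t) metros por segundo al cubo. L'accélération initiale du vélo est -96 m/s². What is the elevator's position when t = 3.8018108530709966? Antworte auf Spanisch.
De la ecuación de la posición x(t) = 8·exp(-t/2), sustituimos t = 3.8018108530709966 para obtener x = 1.19546605692306.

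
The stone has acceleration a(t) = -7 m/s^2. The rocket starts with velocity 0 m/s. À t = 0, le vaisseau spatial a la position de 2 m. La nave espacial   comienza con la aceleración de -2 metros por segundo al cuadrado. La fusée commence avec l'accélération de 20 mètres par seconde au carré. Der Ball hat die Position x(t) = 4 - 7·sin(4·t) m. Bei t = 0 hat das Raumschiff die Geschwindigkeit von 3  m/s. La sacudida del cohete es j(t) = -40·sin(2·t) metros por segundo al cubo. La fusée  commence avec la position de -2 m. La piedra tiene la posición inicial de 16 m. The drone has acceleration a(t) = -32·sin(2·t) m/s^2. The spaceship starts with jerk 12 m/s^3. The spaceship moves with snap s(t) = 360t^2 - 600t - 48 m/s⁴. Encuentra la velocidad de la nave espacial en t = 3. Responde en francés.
En partant du snap s(t) = 360·t^2 - 600·t - 48, nous prenons 3 primitives. L'intégrale du snap est le jerk. En utilisant j(0) = 12, nous obtenons j(t) = 120·t^3 - 300·t^2 - 48·t + 12. En prenant ∫j(t)dt et en appliquant a(0) = -2, nous trouvons a(t) = 30·t^4 - 100·t^3 - 24·t^2 + 12·t - 2. La primitive de l'accélération, avec v(0) = 3, donne la vitesse: v(t) = 6·t^5 - 25·t^4 - 8·t^3 + 6·t^2 - 2·t + 3. Nous avons la vitesse v(t) = 6·t^5 - 25·t^4 - 8·t^3 + 6·t^2 - 2·t + 3. En substituant t = 3: v(3) = -732.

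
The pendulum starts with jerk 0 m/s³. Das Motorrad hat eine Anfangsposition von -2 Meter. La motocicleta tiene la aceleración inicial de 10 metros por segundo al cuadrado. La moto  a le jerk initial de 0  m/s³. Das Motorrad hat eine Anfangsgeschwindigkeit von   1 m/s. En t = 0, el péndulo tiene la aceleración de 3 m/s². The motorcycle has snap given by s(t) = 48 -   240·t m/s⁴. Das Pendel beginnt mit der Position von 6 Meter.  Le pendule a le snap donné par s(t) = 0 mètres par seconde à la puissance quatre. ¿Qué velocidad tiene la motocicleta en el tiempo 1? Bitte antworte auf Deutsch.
Um dies zu lösen, müssen wir 3 Integrale unserer Gleichung für den Snap s(t) = 48 - 240·t finden. Das Integral von dem Snap ist der Ruck. Mit j(0) = 0 erhalten wir j(t) = 24·t·(2 - 5·t). Das Integral von dem Ruck, mit a(0) = 10, ergibt die Beschleunigung: a(t) = -40·t^3 + 24·t^2 + 10. Das Integral von der Beschleunigung ist die Geschwindigkeit. Mit v(0) = 1 erhalten wir v(t) = -10·t^4 + 8·t^3 + 10·t + 1. Mit v(t) = -10·t^4 + 8·t^3 + 10·t + 1 und Einsetzen von t = 1, finden wir v = 9.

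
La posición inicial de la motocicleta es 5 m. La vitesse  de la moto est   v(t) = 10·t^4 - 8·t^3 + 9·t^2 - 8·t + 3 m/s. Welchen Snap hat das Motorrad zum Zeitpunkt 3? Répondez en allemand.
Wir müssen unsere Gleichung für die Geschwindigkeit v(t) = 10·t^4 - 8·t^3 + 9·t^2 - 8·t + 3 3-mal ableiten. Die Ableitung von der Geschwindigkeit ergibt die Beschleunigung: a(t) = 40·t^3 - 24·t^2 + 18·t - 8. Durch Ableiten von der Beschleunigung erhalten wir den Ruck: j(t) = 120·t^2 - 48·t + 18. Mit d/dt von j(t) finden wir s(t) = 240·t - 48. Mit s(t) = 240·t - 48 und Einsetzen von t = 3, finden wir s = 672.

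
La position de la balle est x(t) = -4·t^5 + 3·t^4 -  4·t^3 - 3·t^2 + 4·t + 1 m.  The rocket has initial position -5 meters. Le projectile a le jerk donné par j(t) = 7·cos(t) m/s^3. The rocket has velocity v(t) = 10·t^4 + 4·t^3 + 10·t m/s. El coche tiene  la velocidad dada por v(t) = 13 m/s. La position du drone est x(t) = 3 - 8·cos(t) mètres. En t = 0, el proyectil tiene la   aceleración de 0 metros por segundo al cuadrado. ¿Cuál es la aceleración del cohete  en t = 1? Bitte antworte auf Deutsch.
Wir müssen unsere Gleichung für die Geschwindigkeit v(t) = 10·t^4 + 4·t^3 + 10·t 1-mal ableiten. Durch Ableiten von der Geschwindigkeit erhalten wir die Beschleunigung: a(t) = 40·t^3 + 12·t^2 + 10. Aus der Gleichung für die Beschleunigung a(t) = 40·t^3 + 12·t^2 + 10, setzen wir t = 1 ein und erhalten a = 62.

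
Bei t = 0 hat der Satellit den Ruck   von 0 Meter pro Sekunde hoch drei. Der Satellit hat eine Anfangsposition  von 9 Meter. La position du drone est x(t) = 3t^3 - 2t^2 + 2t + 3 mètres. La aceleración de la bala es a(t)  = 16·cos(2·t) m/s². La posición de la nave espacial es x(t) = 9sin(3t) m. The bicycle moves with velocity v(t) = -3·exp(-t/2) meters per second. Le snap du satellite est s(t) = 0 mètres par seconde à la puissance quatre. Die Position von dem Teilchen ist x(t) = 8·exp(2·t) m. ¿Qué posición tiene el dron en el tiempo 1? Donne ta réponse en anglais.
Using x(t) = 3·t^3 - 2·t^2 + 2·t + 3 and substituting t = 1, we find x = 6.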